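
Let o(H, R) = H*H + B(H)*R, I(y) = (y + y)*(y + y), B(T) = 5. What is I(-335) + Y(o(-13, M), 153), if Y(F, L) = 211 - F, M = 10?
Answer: 448892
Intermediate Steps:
I(y) = 4*y² (I(y) = (2*y)*(2*y) = 4*y²)
o(H, R) = H² + 5*R (o(H, R) = H*H + 5*R = H² + 5*R)
I(-335) + Y(o(-13, M), 153) = 4*(-335)² + (211 - ((-13)² + 5*10)) = 4*112225 + (211 - (169 + 50)) = 448900 + (211 - 1*219) = 448900 + (211 - 219) = 448900 - 8 = 448892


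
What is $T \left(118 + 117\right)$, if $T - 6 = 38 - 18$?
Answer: $6110$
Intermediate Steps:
$T = 26$ ($T = 6 + \left(38 - 18\right) = 6 + 20 = 26$)
$T \left(118 + 117\right) = 26 \left(118 + 117\right) = 26 \cdot 235 = 6110$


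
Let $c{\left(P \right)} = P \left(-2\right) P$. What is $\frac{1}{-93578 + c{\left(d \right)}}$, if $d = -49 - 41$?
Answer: $- \frac{1}{109778} \approx -9.1093 \cdot 10^{-6}$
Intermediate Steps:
$d = -90$
$c{\left(P \right)} = - 2 P^{2}$ ($c{\left(P \right)} = - 2 P P = - 2 P^{2}$)
$\frac{1}{-93578 + c{\left(d \right)}} = \frac{1}{-93578 - 2 \left(-90\right)^{2}} = \frac{1}{-93578 - 16200} = \frac{1}{-109778} = - \frac{1}{109778}$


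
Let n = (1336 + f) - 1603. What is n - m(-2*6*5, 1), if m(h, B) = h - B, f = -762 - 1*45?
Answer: -1013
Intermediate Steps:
f = -807 (f = -762 - 45 = -807)
n = -1074 (n = (1336 - 807) - 1603 = 529 - 1603 = -1074)
n - m(-2*6*5, 1) = -1074 - (-2*6*5 - 1*1) = -1074 - (-12*5 - 1) = -1074 - (-60 - 1) = -1074 - 1*(-61) = -1074 + 61 = -1013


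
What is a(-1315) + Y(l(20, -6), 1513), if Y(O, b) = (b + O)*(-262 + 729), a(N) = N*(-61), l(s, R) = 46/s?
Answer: 7878601/10 ≈ 7.8786e+5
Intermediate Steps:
a(N) = -61*N
Y(O, b) = 467*O + 467*b (Y(O, b) = (O + b)*467 = 467*O + 467*b)
a(-1315) + Y(l(20, -6), 1513) = -61*(-1315) + (467*(46/20) + 467*1513) = 80215 + (467*(46*(1/20)) + 706571) = 80215 + (467*(23/10) + 706571) = 80215 + (10741/10 + 706571) = 80215 + 7076451/10 = 7878601/10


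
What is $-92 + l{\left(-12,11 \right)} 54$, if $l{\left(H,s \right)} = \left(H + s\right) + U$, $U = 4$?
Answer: $70$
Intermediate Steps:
$l{\left(H,s \right)} = 4 + H + s$ ($l{\left(H,s \right)} = \left(H + s\right) + 4 = 4 + H + s$)
$-92 + l{\left(-12,11 \right)} 54 = -92 + \left(4 - 12 + 11\right) 54 = -92 + 3 \cdot 54 = -92 + 162 = 70$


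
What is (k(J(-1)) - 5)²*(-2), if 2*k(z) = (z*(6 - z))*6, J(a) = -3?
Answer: -14792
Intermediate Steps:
k(z) = 3*z*(6 - z) (k(z) = ((z*(6 - z))*6)/2 = (6*z*(6 - z))/2 = 3*z*(6 - z))
(k(J(-1)) - 5)²*(-2) = (3*(-3)*(6 - 1*(-3)) - 5)²*(-2) = (3*(-3)*(6 + 3) - 5)²*(-2) = (3*(-3)*9 - 5)²*(-2) = (-81 - 5)²*(-2) = (-86)²*(-2) = 7396*(-2) = -14792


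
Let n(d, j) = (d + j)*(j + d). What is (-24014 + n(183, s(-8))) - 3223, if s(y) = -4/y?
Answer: 25741/4 ≈ 6435.3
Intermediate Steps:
n(d, j) = (d + j)² (n(d, j) = (d + j)*(d + j) = (d + j)²)
(-24014 + n(183, s(-8))) - 3223 = (-24014 + (183 - 4/(-8))²) - 3223 = (-24014 + (183 - 4*(-⅛))²) - 3223 = (-24014 + (183 + ½)²) - 3223 = (-24014 + (367/2)²) - 3223 = (-24014 + 134689/4) - 3223 = 38633/4 - 3223 = 25741/4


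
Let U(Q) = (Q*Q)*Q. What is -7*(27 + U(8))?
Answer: -3773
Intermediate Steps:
U(Q) = Q³ (U(Q) = Q²*Q = Q³)
-7*(27 + U(8)) = -7*(27 + 8³) = -7*(27 + 512) = -7*539 = -3773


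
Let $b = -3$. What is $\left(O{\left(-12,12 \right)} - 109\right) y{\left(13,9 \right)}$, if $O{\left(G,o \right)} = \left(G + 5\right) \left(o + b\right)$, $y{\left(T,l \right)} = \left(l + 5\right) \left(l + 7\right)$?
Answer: $-38528$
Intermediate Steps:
$y{\left(T,l \right)} = \left(5 + l\right) \left(7 + l\right)$
$O{\left(G,o \right)} = \left(-3 + o\right) \left(5 + G\right)$ ($O{\left(G,o \right)} = \left(G + 5\right) \left(o - 3\right) = \left(5 + G\right) \left(-3 + o\right) = \left(-3 + o\right) \left(5 + G\right)$)
$\left(O{\left(-12,12 \right)} - 109\right) y{\left(13,9 \right)} = \left(\left(-15 - -36 + 5 \cdot 12 - 144\right) - 109\right) \left(35 + 9^{2} + 12 \cdot 9\right) = \left(\left(-15 + 36 + 60 - 144\right) - 109\right) \left(35 + 81 + 108\right) = \left(-63 - 109\right) 224 = \left(-172\right) 224 = -38528$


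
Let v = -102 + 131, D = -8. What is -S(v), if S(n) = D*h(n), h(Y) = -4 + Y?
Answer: 200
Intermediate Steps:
v = 29
S(n) = 32 - 8*n (S(n) = -8*(-4 + n) = 32 - 8*n)
-S(v) = -(32 - 8*29) = -(32 - 232) = -1*(-200) = 200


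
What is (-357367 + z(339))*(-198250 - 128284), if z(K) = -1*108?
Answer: 116727741650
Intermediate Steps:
z(K) = -108
(-357367 + z(339))*(-198250 - 128284) = (-357367 - 108)*(-198250 - 128284) = -357475*(-326534) = 116727741650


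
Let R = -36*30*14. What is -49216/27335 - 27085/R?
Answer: -107927/11808720 ≈ -0.0091396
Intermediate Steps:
R = -15120 (R = -1080*14 = -15120)
-49216/27335 - 27085/R = -49216/27335 - 27085/(-15120) = -49216*1/27335 - 27085*(-1/15120) = -49216/27335 + 5417/3024 = -107927/11808720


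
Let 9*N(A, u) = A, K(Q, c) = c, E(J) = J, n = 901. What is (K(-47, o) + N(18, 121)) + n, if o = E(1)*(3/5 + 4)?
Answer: 4538/5 ≈ 907.60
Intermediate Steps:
o = 23/5 (o = 1*(3/5 + 4) = 1*(23/5) = 23/5 ≈ 4.6000)
N(A, u) = A/9
(K(-47, o) + N(18, 121)) + n = (23/5 + (1/9)*18) + 901 = (23/5 + 2) + 901 = 33/5 + 901 = 4538/5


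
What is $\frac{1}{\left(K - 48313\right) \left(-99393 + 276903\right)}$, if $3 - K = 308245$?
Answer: $- \frac{1}{63292078050} \approx -1.58 \cdot 10^{-11}$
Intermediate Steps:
$K = -308242$ ($K = 3 - 308245 = -308242$)
$\frac{1}{\left(K - 48313\right) \left(-99393 + 276903\right)} = \frac{1}{\left(-308242 - 48313\right) \left(-99393 + 276903\right)} = \frac{1}{\left(-356555\right) 177510} = \frac{1}{-63292078050} = - \frac{1}{63292078050}$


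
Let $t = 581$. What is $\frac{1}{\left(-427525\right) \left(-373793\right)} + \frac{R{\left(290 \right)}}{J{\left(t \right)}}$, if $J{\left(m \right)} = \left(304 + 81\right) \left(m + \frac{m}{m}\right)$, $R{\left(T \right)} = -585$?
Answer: $- \frac{890346889391}{341025688861550} \approx -0.0026108$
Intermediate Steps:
$J{\left(m \right)} = 385 + 385 m$ ($J{\left(m \right)} = 385 \left(m + 1\right) = 385 \left(1 + m\right) = 385 + 385 m$)
$\frac{1}{\left(-427525\right) \left(-373793\right)} + \frac{R{\left(290 \right)}}{J{\left(t \right)}} = \frac{1}{\left(-427525\right) \left(-373793\right)} - \frac{585}{385 + 385 \cdot 581} = \left(- \frac{1}{427525}\right) \left(- \frac{1}{373793}\right) - \frac{585}{385 + 223685} = \frac{1}{159805852325} - \frac{585}{224070} = \frac{1}{159805852325} - \frac{39}{14938} = - \frac{890346889391}{341025688861550}$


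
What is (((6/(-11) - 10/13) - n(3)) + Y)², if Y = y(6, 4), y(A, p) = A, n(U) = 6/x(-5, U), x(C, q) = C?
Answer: 17707264/511225 ≈ 34.637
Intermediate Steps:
n(U) = -6/5 (n(U) = 6/(-5) = 6*(-⅕) = -6/5)
Y = 6
(((6/(-11) - 10/13) - n(3)) + Y)² = (((6/(-11) - 10/13) - 1*(-6/5)) + 6)² = (((6*(-1/11) - 10*1/13) + 6/5) + 6)² = (((-6/11 - 10/13) + 6/5) + 6)² = ((-188/143 + 6/5) + 6)² = (-82/715 + 6)² = (4208/715)² = 17707264/511225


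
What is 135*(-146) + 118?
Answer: -19592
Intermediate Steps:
135*(-146) + 118 = -19710 + 118 = -19592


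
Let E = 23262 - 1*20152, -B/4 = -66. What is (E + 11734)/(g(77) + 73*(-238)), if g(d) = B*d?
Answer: 7422/1477 ≈ 5.0250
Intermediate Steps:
B = 264 (B = -4*(-66) = 264)
E = 3110 (E = 23262 - 20152 = 3110)
g(d) = 264*d
(E + 11734)/(g(77) + 73*(-238)) = (3110 + 11734)/(264*77 + 73*(-238)) = 14844/(20328 - 17374) = 14844/2954 = 14844*(1/2954) = 7422/1477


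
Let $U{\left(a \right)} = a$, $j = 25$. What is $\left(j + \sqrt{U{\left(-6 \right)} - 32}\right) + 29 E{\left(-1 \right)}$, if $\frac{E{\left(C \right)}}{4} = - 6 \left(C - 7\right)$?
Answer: $5593 + i \sqrt{38} \approx 5593.0 + 6.1644 i$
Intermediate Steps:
$E{\left(C \right)} = 168 - 24 C$ ($E{\left(C \right)} = 4 \left(- 6 \left(C - 7\right)\right) = 4 \left(- 6 \left(-7 + C\right)\right) = 4 \left(42 - 6 C\right) = 168 - 24 C$)
$\left(j + \sqrt{U{\left(-6 \right)} - 32}\right) + 29 E{\left(-1 \right)} = \left(25 + \sqrt{-6 - 32}\right) + 29 \left(168 - -24\right) = \left(25 + \sqrt{-38}\right) + 29 \left(168 + 24\right) = \left(25 + i \sqrt{38}\right) + 29 \cdot 192 = \left(25 + i \sqrt{38}\right) + 5568 = 5593 + i \sqrt{38}$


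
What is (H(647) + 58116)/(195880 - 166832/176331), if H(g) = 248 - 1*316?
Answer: 1279457736/4317443681 ≈ 0.29635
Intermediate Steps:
H(g) = -68 (H(g) = 248 - 316 = -68)
(H(647) + 58116)/(195880 - 166832/176331) = (-68 + 58116)/(195880 - 166832/176331) = 58048/(195880 - 166832*1/176331) = 58048/(195880 - 166832/176331) = 58048/(34539549448/176331) = 58048*(176331/34539549448) = 1279457736/4317443681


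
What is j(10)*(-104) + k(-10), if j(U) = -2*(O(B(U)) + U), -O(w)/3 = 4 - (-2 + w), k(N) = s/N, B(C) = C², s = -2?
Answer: 303681/5 ≈ 60736.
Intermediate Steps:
k(N) = -2/N
O(w) = -18 + 3*w (O(w) = -3*(4 - (-2 + w)) = -3*(4 + (2 - w)) = -3*(6 - w) = -18 + 3*w)
j(U) = 36 - 6*U² - 2*U (j(U) = -2*((-18 + 3*U²) + U) = -2*(-18 + U + 3*U²) = 36 - 6*U² - 2*U)
j(10)*(-104) + k(-10) = (36 - 6*10² - 2*10)*(-104) - 2/(-10) = (36 - 6*100 - 20)*(-104) - 2*(-⅒) = (36 - 600 - 20)*(-104) + ⅕ = -584*(-104) + ⅕ = 60736 + ⅕ = 303681/5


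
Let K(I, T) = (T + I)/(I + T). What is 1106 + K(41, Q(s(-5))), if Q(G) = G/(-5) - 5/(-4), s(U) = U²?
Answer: 1107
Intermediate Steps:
Q(G) = 5/4 - G/5 (Q(G) = G*(-⅕) - 5*(-¼) = -G/5 + 5/4 = 5/4 - G/5)
K(I, T) = 1 (K(I, T) = (I + T)/(I + T) = 1)
1106 + K(41, Q(s(-5))) = 1106 + 1 = 1107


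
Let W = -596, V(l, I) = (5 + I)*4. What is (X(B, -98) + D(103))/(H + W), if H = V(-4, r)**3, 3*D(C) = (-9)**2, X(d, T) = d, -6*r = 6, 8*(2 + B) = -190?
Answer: 1/2800 ≈ 0.00035714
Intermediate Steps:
B = -103/4 (B = -2 + (1/8)*(-190) = -2 - 95/4 = -103/4 ≈ -25.750)
r = -1 (r = -1/6*6 = -1)
V(l, I) = 20 + 4*I
D(C) = 27 (D(C) = (1/3)*(-9)**2 = (1/3)*81 = 27)
H = 4096 (H = (20 + 4*(-1))**3 = (20 - 4)**3 = 16**3 = 4096)
(X(B, -98) + D(103))/(H + W) = (-103/4 + 27)/(4096 - 596) = (5/4)/3500 = (5/4)*(1/3500) = 1/2800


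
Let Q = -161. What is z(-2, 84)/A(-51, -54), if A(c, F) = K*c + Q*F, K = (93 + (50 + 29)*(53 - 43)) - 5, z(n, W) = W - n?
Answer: -43/18042 ≈ -0.0023833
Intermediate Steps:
K = 878 (K = (93 + 79*10) - 5 = (93 + 790) - 5 = 883 - 5 = 878)
A(c, F) = -161*F + 878*c (A(c, F) = 878*c - 161*F = -161*F + 878*c)
z(-2, 84)/A(-51, -54) = (84 - 1*(-2))/(-161*(-54) + 878*(-51)) = (84 + 2)/(8694 - 44778) = 86/(-36084) = 86*(-1/36084) = -43/18042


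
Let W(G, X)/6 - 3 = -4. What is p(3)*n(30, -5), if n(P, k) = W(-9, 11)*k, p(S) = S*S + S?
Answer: 360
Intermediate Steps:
p(S) = S + S**2 (p(S) = S**2 + S = S + S**2)
W(G, X) = -6 (W(G, X) = 18 + 6*(-4) = 18 - 24 = -6)
n(P, k) = -6*k
p(3)*n(30, -5) = (3*(1 + 3))*(-6*(-5)) = (3*4)*30 = 12*30 = 360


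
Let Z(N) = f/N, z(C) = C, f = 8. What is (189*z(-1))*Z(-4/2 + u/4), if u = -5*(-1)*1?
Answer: 2016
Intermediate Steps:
u = 5 (u = 5*1 = 5)
Z(N) = 8/N
(189*z(-1))*Z(-4/2 + u/4) = (189*(-1))*(8/(-4/2 + 5/4)) = -1512/(-4*½ + 5*(¼)) = -1512/(-2 + 5/4) = -1512/(-¾) = -1512*(-4)/3 = -189*(-32/3) = 2016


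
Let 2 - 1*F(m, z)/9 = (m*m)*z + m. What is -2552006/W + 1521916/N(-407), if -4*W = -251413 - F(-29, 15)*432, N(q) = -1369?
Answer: -74065558938108/66636320051 ≈ -1111.5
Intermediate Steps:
F(m, z) = 18 - 9*m - 9*z*m² (F(m, z) = 18 - 9*((m*m)*z + m) = 18 - 9*(m²*z + m) = 18 - 9*(z*m² + m) = 18 - 9*(m + z*m²) = 18 + (-9*m - 9*z*m²) = 18 - 9*m - 9*z*m²)
W = -48675179/4 (W = -(-251413 - (18 - 9*(-29) - 9*15*(-29)²)*432)/4 = -(-251413 - (18 + 261 - 9*15*841)*432)/4 = -(-251413 - (18 + 261 - 113535)*432)/4 = -(-251413 - (-113256)*432)/4 = -(-251413 - 1*(-48926592))/4 = -(-251413 + 48926592)/4 = -¼*48675179 = -48675179/4 ≈ -1.2169e+7)
-2552006/W + 1521916/N(-407) = -2552006/(-48675179/4) + 1521916/(-1369) = -2552006*(-4/48675179) + 1521916*(-1/1369) = 10208024/48675179 - 1521916/1369 = -74065558938108/66636320051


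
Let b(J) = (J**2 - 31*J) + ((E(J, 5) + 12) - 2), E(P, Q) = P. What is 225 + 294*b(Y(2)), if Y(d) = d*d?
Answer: -27411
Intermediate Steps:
Y(d) = d**2
b(J) = 10 + J**2 - 30*J (b(J) = (J**2 - 31*J) + ((J + 12) - 2) = (J**2 - 31*J) + ((12 + J) - 2) = (J**2 - 31*J) + (10 + J) = 10 + J**2 - 30*J)
225 + 294*b(Y(2)) = 225 + 294*(10 + (2**2)**2 - 30*2**2) = 225 + 294*(10 + 4**2 - 30*4) = 225 + 294*(10 + 16 - 120) = 225 + 294*(-94) = 225 - 27636 = -27411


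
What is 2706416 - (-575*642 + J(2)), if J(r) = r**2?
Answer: 3075562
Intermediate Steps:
2706416 - (-575*642 + J(2)) = 2706416 - (-575*642 + 2**2) = 2706416 - (-369150 + 4) = 2706416 - 1*(-369146) = 2706416 + 369146 = 3075562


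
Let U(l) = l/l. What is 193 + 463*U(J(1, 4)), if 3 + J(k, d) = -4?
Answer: 656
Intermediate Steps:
J(k, d) = -7 (J(k, d) = -3 - 4 = -7)
U(l) = 1
193 + 463*U(J(1, 4)) = 193 + 463*1 = 193 + 463 = 656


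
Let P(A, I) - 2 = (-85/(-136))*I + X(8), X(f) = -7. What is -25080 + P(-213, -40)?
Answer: -25110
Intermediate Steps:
P(A, I) = -5 + 5*I/8 (P(A, I) = 2 + ((-85/(-136))*I - 7) = 2 + ((-85*(-1/136))*I - 7) = 2 + (5*I/8 - 7) = 2 + (-7 + 5*I/8) = -5 + 5*I/8)
-25080 + P(-213, -40) = -25080 + (-5 + (5/8)*(-40)) = -25080 + (-5 - 25) = -25080 - 30 = -25110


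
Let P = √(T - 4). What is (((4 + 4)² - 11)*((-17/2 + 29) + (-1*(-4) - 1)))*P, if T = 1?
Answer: 2491*I*√3/2 ≈ 2157.3*I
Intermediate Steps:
P = I*√3 (P = √(1 - 4) = √(-3) = I*√3 ≈ 1.732*I)
(((4 + 4)² - 11)*((-17/2 + 29) + (-1*(-4) - 1)))*P = (((4 + 4)² - 11)*((-17/2 + 29) + (-1*(-4) - 1)))*(I*√3) = ((8² - 11)*((-17*½ + 29) + (4 - 1)))*(I*√3) = ((64 - 11)*((-17/2 + 29) + 3))*(I*√3) = (53*(41/2 + 3))*(I*√3) = (53*(47/2))*(I*√3) = 2491*(I*√3)/2 = 2491*I*√3/2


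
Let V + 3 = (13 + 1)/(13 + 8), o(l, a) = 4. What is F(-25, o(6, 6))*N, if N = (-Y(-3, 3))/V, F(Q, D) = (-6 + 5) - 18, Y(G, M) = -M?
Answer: 171/7 ≈ 24.429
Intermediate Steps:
V = -7/3 (V = -3 + (13 + 1)/(13 + 8) = -3 + 14/21 = -3 + 14*(1/21) = -3 + ⅔ = -7/3 ≈ -2.3333)
F(Q, D) = -19 (F(Q, D) = -1 - 18 = -19)
N = -9/7 (N = (-(-1)*3)/(-7/3) = -1*(-3)*(-3/7) = 3*(-3/7) = -9/7 ≈ -1.2857)
F(-25, o(6, 6))*N = -19*(-9/7) = 171/7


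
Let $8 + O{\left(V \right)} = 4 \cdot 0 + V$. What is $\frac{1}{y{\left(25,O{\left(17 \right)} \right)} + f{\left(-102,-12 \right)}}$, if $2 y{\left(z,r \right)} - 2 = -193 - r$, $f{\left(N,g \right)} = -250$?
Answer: $- \frac{1}{350} \approx -0.0028571$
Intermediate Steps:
$O{\left(V \right)} = -8 + V$ ($O{\left(V \right)} = -8 + \left(4 \cdot 0 + V\right) = -8 + \left(0 + V\right) = -8 + V$)
$y{\left(z,r \right)} = - \frac{191}{2} - \frac{r}{2}$ ($y{\left(z,r \right)} = 1 + \frac{-193 - r}{2} = 1 - \left(\frac{193}{2} + \frac{r}{2}\right) = - \frac{191}{2} - \frac{r}{2}$)
$\frac{1}{y{\left(25,O{\left(17 \right)} \right)} + f{\left(-102,-12 \right)}} = \frac{1}{\left(- \frac{191}{2} - \frac{-8 + 17}{2}\right) - 250} = \frac{1}{\left(- \frac{191}{2} - \frac{9}{2}\right) - 250} = \frac{1}{-100 - 250} = \frac{1}{-350} = - \frac{1}{350}$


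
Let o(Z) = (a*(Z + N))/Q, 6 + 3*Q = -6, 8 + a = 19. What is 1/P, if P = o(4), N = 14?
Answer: -2/99 ≈ -0.020202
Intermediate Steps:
a = 11 (a = -8 + 19 = 11)
Q = -4 (Q = -2 + (⅓)*(-6) = -2 - 2 = -4)
o(Z) = -77/2 - 11*Z/4 (o(Z) = (11*(Z + 14))/(-4) = (11*(14 + Z))*(-¼) = (154 + 11*Z)*(-¼) = -77/2 - 11*Z/4)
P = -99/2 (P = -77/2 - 11/4*4 = -77/2 - 11 = -99/2 ≈ -49.500)
1/P = 1/(-99/2) = -2/99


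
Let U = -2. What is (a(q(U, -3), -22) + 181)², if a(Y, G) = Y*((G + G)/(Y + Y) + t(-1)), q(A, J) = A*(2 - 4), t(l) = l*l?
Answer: 26569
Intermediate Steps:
t(l) = l²
q(A, J) = -2*A (q(A, J) = A*(-2) = -2*A)
a(Y, G) = Y*(1 + G/Y) (a(Y, G) = Y*((G + G)/(Y + Y) + (-1)²) = Y*((2*G)/((2*Y)) + 1) = Y*((2*G)*(1/(2*Y)) + 1) = Y*(G/Y + 1) = Y*(1 + G/Y))
(a(q(U, -3), -22) + 181)² = ((-22 - 2*(-2)) + 181)² = ((-22 + 4) + 181)² = (-18 + 181)² = 163² = 26569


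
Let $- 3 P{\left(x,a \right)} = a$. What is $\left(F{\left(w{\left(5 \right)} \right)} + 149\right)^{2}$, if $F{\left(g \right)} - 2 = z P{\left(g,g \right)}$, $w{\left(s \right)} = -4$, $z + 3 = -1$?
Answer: $\frac{190969}{9} \approx 21219.0$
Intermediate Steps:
$z = -4$ ($z = -3 - 1 = -4$)
$P{\left(x,a \right)} = - \frac{a}{3}$
$F{\left(g \right)} = 2 + \frac{4 g}{3}$ ($F{\left(g \right)} = 2 - 4 \left(- \frac{g}{3}\right) = 2 + \frac{4 g}{3}$)
$\left(F{\left(w{\left(5 \right)} \right)} + 149\right)^{2} = \left(\left(2 + \frac{4}{3} \left(-4\right)\right) + 149\right)^{2} = \left(\left(2 - \frac{16}{3}\right) + 149\right)^{2} = \left(- \frac{10}{3} + 149\right)^{2} = \left(\frac{437}{3}\right)^{2} = \frac{190969}{9}$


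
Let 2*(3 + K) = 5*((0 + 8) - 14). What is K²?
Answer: 324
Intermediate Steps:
K = -18 (K = -3 + (5*((0 + 8) - 14))/2 = -3 + (5*(8 - 14))/2 = -3 + (5*(-6))/2 = -3 + (½)*(-30) = -3 - 15 = -18)
K² = (-18)² = 324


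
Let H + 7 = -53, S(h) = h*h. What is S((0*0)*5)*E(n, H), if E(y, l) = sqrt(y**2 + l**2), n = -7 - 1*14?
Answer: 0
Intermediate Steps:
S(h) = h**2
H = -60 (H = -7 - 53 = -60)
n = -21 (n = -7 - 14 = -21)
E(y, l) = sqrt(l**2 + y**2)
S((0*0)*5)*E(n, H) = ((0*0)*5)**2*sqrt((-60)**2 + (-21)**2) = (0*5)**2*sqrt(3600 + 441) = 0**2*sqrt(4041) = 0*(3*sqrt(449)) = 0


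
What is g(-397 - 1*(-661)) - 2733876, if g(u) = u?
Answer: -2733612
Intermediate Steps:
g(-397 - 1*(-661)) - 2733876 = (-397 - 1*(-661)) - 2733876 = (-397 + 661) - 2733876 = 264 - 2733876 = -2733612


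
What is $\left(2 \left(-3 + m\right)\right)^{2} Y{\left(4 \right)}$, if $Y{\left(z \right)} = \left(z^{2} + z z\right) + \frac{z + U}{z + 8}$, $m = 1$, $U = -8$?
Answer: $\frac{1520}{3} \approx 506.67$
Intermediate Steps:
$Y{\left(z \right)} = 2 z^{2} + \frac{-8 + z}{8 + z}$ ($Y{\left(z \right)} = \left(z^{2} + z z\right) + \frac{z - 8}{z + 8} = \left(z^{2} + z^{2}\right) + \frac{-8 + z}{8 + z} = 2 z^{2} + \frac{-8 + z}{8 + z}$)
$\left(2 \left(-3 + m\right)\right)^{2} Y{\left(4 \right)} = \left(2 \left(-3 + 1\right)\right)^{2} \frac{-8 + 4 + 2 \cdot 4^{3} + 16 \cdot 4^{2}}{8 + 4} = \left(2 \left(-2\right)\right)^{2} \frac{-8 + 4 + 2 \cdot 64 + 16 \cdot 16}{12} = \left(-4\right)^{2} \frac{-8 + 4 + 128 + 256}{12} = 16 \cdot \frac{1}{12} \cdot 380 = 16 \cdot \frac{95}{3} = \frac{1520}{3}$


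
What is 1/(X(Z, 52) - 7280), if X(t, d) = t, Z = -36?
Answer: -1/7316 ≈ -0.00013669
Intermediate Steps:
1/(X(Z, 52) - 7280) = 1/(-36 - 7280) = 1/(-7316) = -1/7316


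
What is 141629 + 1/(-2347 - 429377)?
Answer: 61144638395/431724 ≈ 1.4163e+5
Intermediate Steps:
141629 + 1/(-2347 - 429377) = 141629 + 1/(-431724) = 141629 - 1/431724 = 61144638395/431724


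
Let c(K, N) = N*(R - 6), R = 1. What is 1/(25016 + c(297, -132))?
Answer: 1/25676 ≈ 3.8947e-5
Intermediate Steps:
c(K, N) = -5*N (c(K, N) = N*(1 - 6) = N*(-5) = -5*N)
1/(25016 + c(297, -132)) = 1/(25016 - 5*(-132)) = 1/(25016 + 660) = 1/25676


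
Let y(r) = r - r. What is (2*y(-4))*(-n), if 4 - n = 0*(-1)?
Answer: 0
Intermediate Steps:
y(r) = 0
n = 4 (n = 4 - 0*(-1) = 4 - 1*0 = 4 + 0 = 4)
(2*y(-4))*(-n) = (2*0)*(-1*4) = 0*(-4) = 0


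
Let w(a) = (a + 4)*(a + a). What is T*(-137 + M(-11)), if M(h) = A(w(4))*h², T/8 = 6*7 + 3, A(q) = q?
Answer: 2738520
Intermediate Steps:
w(a) = 2*a*(4 + a) (w(a) = (4 + a)*(2*a) = 2*a*(4 + a))
T = 360 (T = 8*(6*7 + 3) = 8*(42 + 3) = 8*45 = 360)
M(h) = 64*h² (M(h) = (2*4*(4 + 4))*h² = (2*4*8)*h² = 64*h²)
T*(-137 + M(-11)) = 360*(-137 + 64*(-11)²) = 360*(-137 + 64*121) = 360*(-137 + 7744) = 360*7607 = 2738520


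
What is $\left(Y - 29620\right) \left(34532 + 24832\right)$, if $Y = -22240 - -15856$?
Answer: $-2137341456$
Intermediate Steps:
$Y = -6384$ ($Y = -22240 + 15856 = -6384$)
$\left(Y - 29620\right) \left(34532 + 24832\right) = \left(-6384 - 29620\right) \left(34532 + 24832\right) = \left(-36004\right) 59364 = -2137341456$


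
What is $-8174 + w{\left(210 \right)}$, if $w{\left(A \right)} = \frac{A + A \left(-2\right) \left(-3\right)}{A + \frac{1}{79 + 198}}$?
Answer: $- \frac{475082564}{58171} \approx -8167.0$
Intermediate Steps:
$w{\left(A \right)} = \frac{7 A}{\frac{1}{277} + A}$ ($w{\left(A \right)} = \frac{A + - 2 A \left(-3\right)}{A + \frac{1}{277}} = \frac{A + 6 A}{A + \frac{1}{277}} = \frac{7 A}{\frac{1}{277} + A}$)
$-8174 + w{\left(210 \right)} = -8174 + 1939 \cdot 210 \frac{1}{1 + 277 \cdot 210} = -8174 + 1939 \cdot 210 \frac{1}{1 + 58170} = -8174 + 1939 \cdot 210 \cdot \frac{1}{58171} = -8174 + \frac{407190}{58171} = - \frac{475082564}{58171}$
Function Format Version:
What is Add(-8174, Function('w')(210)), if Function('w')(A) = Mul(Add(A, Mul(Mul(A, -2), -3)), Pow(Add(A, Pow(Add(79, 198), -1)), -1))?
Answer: Rational(-475082564, 58171) ≈ -8167.0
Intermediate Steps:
Function('w')(A) = Mul(7, A, Pow(Add(Rational(1, 277), A), -1)) (Function('w')(A) = Mul(Add(A, Mul(Mul(-2, A), -3)), Pow(Add(A, Pow(277, -1)), -1)) = Mul(Add(A, Mul(6, A)), Pow(Add(A, Rational(1, 277)), -1)) = Mul(Mul(7, A), Pow(Add(Rational(1, 277), A), -1)) = Mul(7, A, Pow(Add(Rational(1, 277), A), -1)))
Add(-8174, Function('w')(210)) = Add(-8174, Mul(1939, 210, Pow(Add(1, Mul(277, 210)), -1))) = Add(-8174, Mul(1939, 210, Pow(Add(1, 58170), -1))) = Add(-8174, Mul(1939, 210, Pow(58171, -1))) = Add(-8174, Mul(1939, 210, Rational(1, 58171))) = Add(-8174, Rational(407190, 58171)) = Rational(-475082564, 58171)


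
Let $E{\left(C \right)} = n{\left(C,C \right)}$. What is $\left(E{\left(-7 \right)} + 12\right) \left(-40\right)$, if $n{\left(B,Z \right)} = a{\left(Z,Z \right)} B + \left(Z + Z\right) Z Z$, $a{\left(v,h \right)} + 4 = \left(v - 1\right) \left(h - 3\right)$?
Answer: $48240$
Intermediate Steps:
$a{\left(v,h \right)} = -4 + \left(-1 + v\right) \left(-3 + h\right)$ ($a{\left(v,h \right)} = -4 + \left(v - 1\right) \left(h - 3\right) = -4 + \left(-1 + v\right) \left(-3 + h\right)$)
$n{\left(B,Z \right)} = 2 Z^{3} + B \left(-1 + Z^{2} - 4 Z\right)$ ($n{\left(B,Z \right)} = \left(-1 - Z - 3 Z + Z Z\right) B + \left(Z + Z\right) Z Z = \left(-1 - Z - 3 Z + Z^{2}\right) B + 2 Z Z Z = \left(-1 + Z^{2} - 4 Z\right) B + 2 Z^{2} Z = B \left(-1 + Z^{2} - 4 Z\right) + 2 Z^{3} = 2 Z^{3} + B \left(-1 + Z^{2} - 4 Z\right)$)
$E{\left(C \right)} = 2 C^{3} - C \left(1 - C^{2} + 4 C\right)$
$\left(E{\left(-7 \right)} + 12\right) \left(-40\right) = \left(- 7 \left(-1 - -28 + 3 \left(-7\right)^{2}\right) + 12\right) \left(-40\right) = \left(- 7 \left(-1 + 28 + 3 \cdot 49\right) + 12\right) \left(-40\right) = \left(- 7 \left(-1 + 28 + 147\right) + 12\right) \left(-40\right) = \left(\left(-7\right) 174 + 12\right) \left(-40\right) = \left(-1218 + 12\right) \left(-40\right) = \left(-1206\right) \left(-40\right) = 48240$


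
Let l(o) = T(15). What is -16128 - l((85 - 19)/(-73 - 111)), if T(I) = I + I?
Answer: -16158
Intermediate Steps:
T(I) = 2*I
l(o) = 30 (l(o) = 2*15 = 30)
-16128 - l((85 - 19)/(-73 - 111)) = -16128 - 1*30 = -16128 - 30 = -16158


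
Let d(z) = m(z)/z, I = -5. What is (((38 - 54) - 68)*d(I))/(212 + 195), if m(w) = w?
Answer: -84/407 ≈ -0.20639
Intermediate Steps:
d(z) = 1 (d(z) = z/z = 1)
(((38 - 54) - 68)*d(I))/(212 + 195) = (((38 - 54) - 68)*1)/(212 + 195) = ((-16 - 68)*1)/407 = -84*1*(1/407) = -84*1/407 = -84/407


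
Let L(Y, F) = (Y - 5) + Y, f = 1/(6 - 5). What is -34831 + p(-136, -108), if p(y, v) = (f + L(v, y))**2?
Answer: 13569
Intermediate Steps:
f = 1 (f = 1/1 = 1)
L(Y, F) = -5 + 2*Y (L(Y, F) = (-5 + Y) + Y = -5 + 2*Y)
p(y, v) = (-4 + 2*v)**2 (p(y, v) = (1 + (-5 + 2*v))**2 = (-4 + 2*v)**2)
-34831 + p(-136, -108) = -34831 + 4*(-2 - 108)**2 = -34831 + 4*(-110)**2 = -34831 + 4*12100 = -34831 + 48400 = 13569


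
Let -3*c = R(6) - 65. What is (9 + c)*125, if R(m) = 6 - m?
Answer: 11500/3 ≈ 3833.3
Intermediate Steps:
c = 65/3 (c = -((6 - 1*6) - 65)/3 = -((6 - 6) - 65)/3 = -(0 - 65)/3 = -⅓*(-65) = 65/3 ≈ 21.667)
(9 + c)*125 = (9 + 65/3)*125 = (92/3)*125 = 11500/3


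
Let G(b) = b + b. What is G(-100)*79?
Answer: -15800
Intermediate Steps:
G(b) = 2*b
G(-100)*79 = (2*(-100))*79 = -200*79 = -15800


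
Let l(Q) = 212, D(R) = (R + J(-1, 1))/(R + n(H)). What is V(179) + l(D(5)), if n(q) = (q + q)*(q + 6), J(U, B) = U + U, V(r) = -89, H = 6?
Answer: 123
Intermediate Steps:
J(U, B) = 2*U
n(q) = 2*q*(6 + q) (n(q) = (2*q)*(6 + q) = 2*q*(6 + q))
D(R) = (-2 + R)/(144 + R) (D(R) = (R + 2*(-1))/(R + 2*6*(6 + 6)) = (R - 2)/(R + 2*6*12) = (-2 + R)/(R + 144) = (-2 + R)/(144 + R))
V(179) + l(D(5)) = -89 + 212 = 123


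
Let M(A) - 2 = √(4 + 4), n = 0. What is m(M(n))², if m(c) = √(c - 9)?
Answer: -7 + 2*√2 ≈ -4.1716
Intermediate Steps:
M(A) = 2 + 2*√2 (M(A) = 2 + √(4 + 4) = 2 + √8 = 2 + 2*√2)
m(c) = √(-9 + c)
m(M(n))² = (√(-9 + (2 + 2*√2)))² = (√(-7 + 2*√2))² = -7 + 2*√2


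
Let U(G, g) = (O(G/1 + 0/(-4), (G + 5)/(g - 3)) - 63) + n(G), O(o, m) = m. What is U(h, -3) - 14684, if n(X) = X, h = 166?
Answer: -29219/2 ≈ -14610.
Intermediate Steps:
U(G, g) = -63 + G + (5 + G)/(-3 + g) (U(G, g) = ((G + 5)/(g - 3) - 63) + G = ((5 + G)/(-3 + g) - 63) + G = (-63 + (5 + G)/(-3 + g)) + G = -63 + G + (5 + G)/(-3 + g))
U(h, -3) - 14684 = (5 + 166 + (-63 + 166)*(-3 - 3))/(-3 - 3) - 14684 = (5 + 166 + 103*(-6))/(-6) - 14684 = -(5 + 166 - 618)/6 - 14684 = -1/6*(-447) - 14684 = 149/2 - 14684 = -29219/2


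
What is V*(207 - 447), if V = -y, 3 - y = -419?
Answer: 101280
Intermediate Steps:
y = 422 (y = 3 - 1*(-419) = 3 + 419 = 422)
V = -422 (V = -1*422 = -422)
V*(207 - 447) = -422*(207 - 447) = -422*(-240) = 101280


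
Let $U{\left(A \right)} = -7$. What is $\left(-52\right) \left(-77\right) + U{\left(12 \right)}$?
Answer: $3997$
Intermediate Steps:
$\left(-52\right) \left(-77\right) + U{\left(12 \right)} = \left(-52\right) \left(-77\right) - 7 = 4004 - 7 = 3997$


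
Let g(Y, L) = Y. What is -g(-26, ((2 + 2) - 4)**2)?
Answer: 26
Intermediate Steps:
-g(-26, ((2 + 2) - 4)**2) = -1*(-26) = 26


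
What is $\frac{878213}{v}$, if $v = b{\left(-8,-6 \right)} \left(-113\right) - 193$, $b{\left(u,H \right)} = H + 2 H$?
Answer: $\frac{125459}{263} \approx 477.03$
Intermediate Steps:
$b{\left(u,H \right)} = 3 H$
$v = 1841$ ($v = 3 \left(-6\right) \left(-113\right) - 193 = \left(-18\right) \left(-113\right) - 193 = 2034 - 193 = 1841$)
$\frac{878213}{v} = \frac{878213}{1841} = 878213 \cdot \frac{1}{1841} = \frac{125459}{263}$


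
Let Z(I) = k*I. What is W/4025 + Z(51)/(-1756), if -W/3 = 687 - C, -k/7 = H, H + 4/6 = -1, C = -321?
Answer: -1100717/1009700 ≈ -1.0901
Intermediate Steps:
H = -5/3 (H = -⅔ - 1 = -5/3 ≈ -1.6667)
k = 35/3 (k = -7*(-5/3) = 35/3 ≈ 11.667)
Z(I) = 35*I/3
W = -3024 (W = -3*(687 - 1*(-321)) = -3*(687 + 321) = -3*1008 = -3024)
W/4025 + Z(51)/(-1756) = -3024/4025 + ((35/3)*51)/(-1756) = -3024*1/4025 + 595*(-1/1756) = -432/575 - 595/1756 = -1100717/1009700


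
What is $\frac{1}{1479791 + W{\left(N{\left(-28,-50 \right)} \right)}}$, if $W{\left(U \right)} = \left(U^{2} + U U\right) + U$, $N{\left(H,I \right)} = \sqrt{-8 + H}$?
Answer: $\frac{1479719}{2189568318997} - \frac{6 i}{2189568318997} \approx 6.758 \cdot 10^{-7} - 2.7403 \cdot 10^{-12} i$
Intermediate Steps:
$W{\left(U \right)} = U + 2 U^{2}$ ($W{\left(U \right)} = \left(U^{2} + U^{2}\right) + U = 2 U^{2} + U = U + 2 U^{2}$)
$\frac{1}{1479791 + W{\left(N{\left(-28,-50 \right)} \right)}} = \frac{1}{1479791 + \sqrt{-8 - 28} \left(1 + 2 \sqrt{-8 - 28}\right)} = \frac{1}{1479791 + \sqrt{-36} \left(1 + 2 \sqrt{-36}\right)} = \frac{1}{1479791 + 6 i \left(1 + 2 \cdot 6 i\right)} = \frac{1}{1479791 + 6 i \left(1 + 12 i\right)}$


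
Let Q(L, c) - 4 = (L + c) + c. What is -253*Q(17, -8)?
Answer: -1265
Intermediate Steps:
Q(L, c) = 4 + L + 2*c (Q(L, c) = 4 + ((L + c) + c) = 4 + (L + 2*c) = 4 + L + 2*c)
-253*Q(17, -8) = -253*(4 + 17 + 2*(-8)) = -253*(4 + 17 - 16) = -253*5 = -1265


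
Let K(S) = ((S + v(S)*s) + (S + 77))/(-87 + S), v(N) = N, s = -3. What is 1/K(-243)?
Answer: -33/32 ≈ -1.0313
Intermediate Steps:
K(S) = (77 - S)/(-87 + S) (K(S) = ((S + S*(-3)) + (S + 77))/(-87 + S) = ((S - 3*S) + (77 + S))/(-87 + S) = (-2*S + (77 + S))/(-87 + S) = (77 - S)/(-87 + S))
1/K(-243) = 1/((77 - 1*(-243))/(-87 - 243)) = 1/((77 + 243)/(-330)) = 1/(-1/330*320) = 1/(-32/33) = -33/32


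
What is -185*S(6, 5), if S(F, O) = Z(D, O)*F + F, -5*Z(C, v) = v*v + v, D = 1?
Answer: 5550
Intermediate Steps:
Z(C, v) = -v/5 - v²/5 (Z(C, v) = -(v*v + v)/5 = -(v² + v)/5 = -(v + v²)/5 = -v/5 - v²/5)
S(F, O) = F - F*O*(1 + O)/5 (S(F, O) = (-O*(1 + O)/5)*F + F = -F*O*(1 + O)/5 + F = F - F*O*(1 + O)/5)
-185*S(6, 5) = -37*6*(5 - 1*5 - 1*5²) = -37*6*(5 - 5 - 1*25) = -37*6*(5 - 5 - 25) = -37*6*(-25) = -185*(-30) = 5550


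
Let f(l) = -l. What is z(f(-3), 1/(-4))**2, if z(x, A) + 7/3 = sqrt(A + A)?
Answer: 89/18 - 7*I*sqrt(2)/3 ≈ 4.9444 - 3.2998*I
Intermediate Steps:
z(x, A) = -7/3 + sqrt(2)*sqrt(A) (z(x, A) = -7/3 + sqrt(A + A) = -7/3 + sqrt(2*A) = -7/3 + sqrt(2)*sqrt(A))
z(f(-3), 1/(-4))**2 = (-7/3 + sqrt(2)*sqrt(1/(-4)))**2 = (-7/3 + sqrt(2)*sqrt(-1/4))**2 = (-7/3 + sqrt(2)*(I/2))**2 = (-7/3 + I*sqrt(2)/2)**2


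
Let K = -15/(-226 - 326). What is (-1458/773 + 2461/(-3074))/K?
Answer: -117470108/1188101 ≈ -98.872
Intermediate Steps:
K = 5/184 (K = -15/(-552) = -15*(-1/552) = 5/184 ≈ 0.027174)
(-1458/773 + 2461/(-3074))/K = (-1458/773 + 2461/(-3074))/(5/184) = (-1458*1/773 + 2461*(-1/3074))*(184/5) = (-1458/773 - 2461/3074)*(184/5) = -6384245/2376202*184/5 = -117470108/1188101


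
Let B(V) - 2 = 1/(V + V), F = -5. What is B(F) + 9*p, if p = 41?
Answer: 3709/10 ≈ 370.90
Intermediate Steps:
B(V) = 2 + 1/(2*V) (B(V) = 2 + 1/(V + V) = 2 + 1/(2*V))
B(F) + 9*p = (2 + (1/2)/(-5)) + 9*41 = (2 + (1/2)*(-1/5)) + 369 = (2 - 1/10) + 369 = 19/10 + 369 = 3709/10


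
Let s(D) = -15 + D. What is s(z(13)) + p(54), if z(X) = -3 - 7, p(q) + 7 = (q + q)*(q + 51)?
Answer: 11308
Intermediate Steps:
p(q) = -7 + 2*q*(51 + q) (p(q) = -7 + (q + q)*(q + 51) = -7 + (2*q)*(51 + q) = -7 + 2*q*(51 + q))
z(X) = -10
s(z(13)) + p(54) = (-15 - 10) + (-7 + 2*54² + 102*54) = -25 + (-7 + 2*2916 + 5508) = -25 + (-7 + 5832 + 5508) = -25 + 11333 = 11308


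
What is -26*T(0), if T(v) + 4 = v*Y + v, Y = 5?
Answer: 104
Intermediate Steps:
T(v) = -4 + 6*v (T(v) = -4 + (v*5 + v) = -4 + (5*v + v) = -4 + 6*v)
-26*T(0) = -26*(-4 + 6*0) = -26*(-4 + 0) = -26*(-4) = 104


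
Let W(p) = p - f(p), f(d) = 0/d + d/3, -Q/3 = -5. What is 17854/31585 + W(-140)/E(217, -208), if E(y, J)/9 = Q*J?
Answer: 37821619/66518010 ≈ 0.56859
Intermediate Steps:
Q = 15 (Q = -3*(-5) = 15)
f(d) = d/3 (f(d) = 0 + d*(1/3) = 0 + d/3 = d/3)
W(p) = 2*p/3 (W(p) = p - p/3 = 2*p/3)
E(y, J) = 135*J (E(y, J) = 9*(15*J) = 135*J)
17854/31585 + W(-140)/E(217, -208) = 17854/31585 + ((2/3)*(-140))/((135*(-208))) = 17854*(1/31585) - 280/3/(-28080) = 17854/31585 - 280/3*(-1/28080) = 17854/31585 + 7/2106 = 37821619/66518010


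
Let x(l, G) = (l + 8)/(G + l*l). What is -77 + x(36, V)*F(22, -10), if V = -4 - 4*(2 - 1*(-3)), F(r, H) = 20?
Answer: -12133/159 ≈ -76.308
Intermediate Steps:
V = -24 (V = -4 - 4*(2 + 3) = -4 - 4*5 = -4 - 20 = -24)
x(l, G) = (8 + l)/(G + l**2)
-77 + x(36, V)*F(22, -10) = -77 + ((8 + 36)/(-24 + 36**2))*20 = -77 + (44/(-24 + 1296))*20 = -77 + (44/1272)*20 = -77 + ((1/1272)*44)*20 = -77 + (11/318)*20 = -77 + 110/159 = -12133/159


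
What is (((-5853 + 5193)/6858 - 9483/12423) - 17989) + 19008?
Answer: 4819024564/4733163 ≈ 1018.1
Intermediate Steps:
(((-5853 + 5193)/6858 - 9483/12423) - 17989) + 19008 = ((-660*1/6858 - 9483*1/12423) - 17989) + 19008 = ((-110/1143 - 3161/4141) - 17989) + 19008 = (-4068533/4733163 - 17989) + 19008 = -85148937740/4733163 + 19008 = 4819024564/4733163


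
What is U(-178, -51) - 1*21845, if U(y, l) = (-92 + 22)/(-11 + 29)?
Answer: -196640/9 ≈ -21849.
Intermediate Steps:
U(y, l) = -35/9 (U(y, l) = -70/18 = -70*1/18 = -35/9)
U(-178, -51) - 1*21845 = -35/9 - 1*21845 = -35/9 - 21845 = -196640/9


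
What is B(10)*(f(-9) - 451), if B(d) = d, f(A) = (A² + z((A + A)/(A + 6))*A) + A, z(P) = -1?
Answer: -3700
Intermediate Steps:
f(A) = A² (f(A) = (A² - A) + A = A²)
B(10)*(f(-9) - 451) = 10*((-9)² - 451) = 10*(81 - 451) = 10*(-370) = -3700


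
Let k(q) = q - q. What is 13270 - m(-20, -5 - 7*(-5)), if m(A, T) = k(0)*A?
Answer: 13270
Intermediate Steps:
k(q) = 0
m(A, T) = 0 (m(A, T) = 0*A = 0)
13270 - m(-20, -5 - 7*(-5)) = 13270 - 1*0 = 13270 + 0 = 13270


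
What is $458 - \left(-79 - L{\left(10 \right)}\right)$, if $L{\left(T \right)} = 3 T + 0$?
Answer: $567$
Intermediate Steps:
$L{\left(T \right)} = 3 T$
$458 - \left(-79 - L{\left(10 \right)}\right) = 458 + \left(\left(3 \cdot 10 + 91\right) - 12\right) = 458 + \left(\left(30 + 91\right) - 12\right) = 458 + \left(121 - 12\right) = 458 + 109 = 567$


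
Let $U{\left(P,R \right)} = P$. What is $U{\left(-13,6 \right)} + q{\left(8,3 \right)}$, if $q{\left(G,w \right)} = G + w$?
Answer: $-2$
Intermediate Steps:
$U{\left(-13,6 \right)} + q{\left(8,3 \right)} = -13 + \left(8 + 3\right) = -13 + 11 = -2$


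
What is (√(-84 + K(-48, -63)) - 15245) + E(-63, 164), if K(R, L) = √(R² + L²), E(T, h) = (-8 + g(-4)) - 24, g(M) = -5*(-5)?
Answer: -15252 + I*√(84 - 3*√697) ≈ -15252.0 + 2.1904*I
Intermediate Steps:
g(M) = 25
E(T, h) = -7 (E(T, h) = (-8 + 25) - 24 = 17 - 24 = -7)
K(R, L) = √(L² + R²)
(√(-84 + K(-48, -63)) - 15245) + E(-63, 164) = (√(-84 + √((-63)² + (-48)²)) - 15245) - 7 = (√(-84 + √(3969 + 2304)) - 15245) - 7 = (√(-84 + √6273) - 15245) - 7 = (√(-84 + 3*√697) - 15245) - 7 = (-15245 + √(-84 + 3*√697)) - 7 = -15252 + √(-84 + 3*√697)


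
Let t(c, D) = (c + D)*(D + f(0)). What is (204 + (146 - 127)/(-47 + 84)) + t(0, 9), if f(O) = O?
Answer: 10564/37 ≈ 285.51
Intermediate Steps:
t(c, D) = D*(D + c) (t(c, D) = (c + D)*(D + 0) = (D + c)*D = D*(D + c))
(204 + (146 - 127)/(-47 + 84)) + t(0, 9) = (204 + (146 - 127)/(-47 + 84)) + 9*(9 + 0) = (204 + 19/37) + 9*9 = (204 + 19*(1/37)) + 81 = (204 + 19/37) + 81 = 7567/37 + 81 = 10564/37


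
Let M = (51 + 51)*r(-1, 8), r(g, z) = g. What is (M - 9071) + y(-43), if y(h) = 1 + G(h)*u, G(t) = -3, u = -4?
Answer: -9160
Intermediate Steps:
y(h) = 13 (y(h) = 1 - 3*(-4) = 1 + 12 = 13)
M = -102 (M = (51 + 51)*(-1) = 102*(-1) = -102)
(M - 9071) + y(-43) = (-102 - 9071) + 13 = -9173 + 13 = -9160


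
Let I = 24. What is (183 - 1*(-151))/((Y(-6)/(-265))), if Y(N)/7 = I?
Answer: -44255/84 ≈ -526.85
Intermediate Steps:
Y(N) = 168 (Y(N) = 7*24 = 168)
(183 - 1*(-151))/((Y(-6)/(-265))) = (183 - 1*(-151))/((168/(-265))) = (183 + 151)/((168*(-1/265))) = 334/(-168/265) = 334*(-265/168) = -44255/84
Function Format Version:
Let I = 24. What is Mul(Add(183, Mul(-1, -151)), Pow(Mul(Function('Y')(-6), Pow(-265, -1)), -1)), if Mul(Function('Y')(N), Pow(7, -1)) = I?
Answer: Rational(-44255, 84) ≈ -526.85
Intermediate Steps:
Function('Y')(N) = 168 (Function('Y')(N) = Mul(7, 24) = 168)
Mul(Add(183, Mul(-1, -151)), Pow(Mul(Function('Y')(-6), Pow(-265, -1)), -1)) = Mul(Add(183, Mul(-1, -151)), Pow(Mul(168, Pow(-265, -1)), -1)) = Mul(Add(183, 151), Pow(Mul(168, Rational(-1, 265)), -1)) = Mul(334, Pow(Rational(-168, 265), -1)) = Mul(334, Rational(-265, 168)) = Rational(-44255, 84)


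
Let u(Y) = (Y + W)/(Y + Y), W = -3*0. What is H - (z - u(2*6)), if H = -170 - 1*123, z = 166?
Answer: -917/2 ≈ -458.50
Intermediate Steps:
W = 0
u(Y) = 1/2 (u(Y) = (Y + 0)/(Y + Y) = Y/((2*Y)) = Y*(1/(2*Y)) = 1/2)
H = -293 (H = -170 - 123 = -293)
H - (z - u(2*6)) = -293 - (166 - 1*1/2) = -293 - (166 - 1/2) = -293 - 1*331/2 = -293 - 331/2 = -917/2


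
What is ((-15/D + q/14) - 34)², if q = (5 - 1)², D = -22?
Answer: 24552025/23716 ≈ 1035.3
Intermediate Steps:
q = 16 (q = 4² = 16)
((-15/D + q/14) - 34)² = ((-15/(-22) + 16/14) - 34)² = ((-15*(-1/22) + 16*(1/14)) - 34)² = ((15/22 + 8/7) - 34)² = (281/154 - 34)² = (-4955/154)² = 24552025/23716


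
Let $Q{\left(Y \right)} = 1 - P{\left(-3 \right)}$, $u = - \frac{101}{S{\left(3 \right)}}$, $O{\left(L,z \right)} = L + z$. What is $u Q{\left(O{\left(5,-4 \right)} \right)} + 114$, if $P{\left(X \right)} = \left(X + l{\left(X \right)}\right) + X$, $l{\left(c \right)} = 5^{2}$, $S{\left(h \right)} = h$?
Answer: $720$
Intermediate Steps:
$l{\left(c \right)} = 25$
$P{\left(X \right)} = 25 + 2 X$ ($P{\left(X \right)} = \left(X + 25\right) + X = \left(25 + X\right) + X = 25 + 2 X$)
$u = - \frac{101}{3} \approx -33.667$
$Q{\left(Y \right)} = -18$ ($Q{\left(Y \right)} = 1 - \left(25 + 2 \left(-3\right)\right) = 1 - \left(25 - 6\right) = 1 - 19 = -18$)
$u Q{\left(O{\left(5,-4 \right)} \right)} + 114 = \left(- \frac{101}{3}\right) \left(-18\right) + 114 = 606 + 114 = 720$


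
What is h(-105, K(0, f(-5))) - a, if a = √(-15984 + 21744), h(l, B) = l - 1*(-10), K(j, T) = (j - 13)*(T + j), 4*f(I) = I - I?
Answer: -95 - 24*√10 ≈ -170.89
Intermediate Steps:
f(I) = 0 (f(I) = (I - I)/4 = (¼)*0 = 0)
K(j, T) = (-13 + j)*(T + j)
h(l, B) = 10 + l (h(l, B) = l + 10 = 10 + l)
a = 24*√10 (a = √5760 = 24*√10 ≈ 75.895)
h(-105, K(0, f(-5))) - a = (10 - 105) - 24*√10 = -95 - 24*√10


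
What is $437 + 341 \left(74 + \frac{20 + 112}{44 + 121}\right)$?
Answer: $\frac{129719}{5} \approx 25944.0$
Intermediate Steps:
$437 + 341 \left(74 + \frac{20 + 112}{44 + 121}\right) = 437 + 341 \left(74 + \frac{132}{165}\right) = 437 + 341 \left(74 + 132 \cdot \frac{1}{165}\right) = 437 + 341 \left(74 + \frac{4}{5}\right) = 437 + 341 \cdot \frac{374}{5} = 437 + \frac{127534}{5} = \frac{129719}{5}$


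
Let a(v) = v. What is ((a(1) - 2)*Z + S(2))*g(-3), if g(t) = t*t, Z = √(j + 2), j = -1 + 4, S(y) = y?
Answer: 18 - 9*√5 ≈ -2.1246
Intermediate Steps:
j = 3
Z = √5 (Z = √(3 + 2) = √5 ≈ 2.2361)
g(t) = t²
((a(1) - 2)*Z + S(2))*g(-3) = ((1 - 2)*√5 + 2)*(-3)² = (-√5 + 2)*9 = (2 - √5)*9 = 18 - 9*√5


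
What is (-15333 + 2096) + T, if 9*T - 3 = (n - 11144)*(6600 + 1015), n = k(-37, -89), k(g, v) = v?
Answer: -85658425/9 ≈ -9.5176e+6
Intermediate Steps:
n = -89
T = -85539292/9 (T = ⅓ + ((-89 - 11144)*(6600 + 1015))/9 = ⅓ + (-11233*7615)/9 = ⅓ + (⅑)*(-85539295) = ⅓ - 85539295/9 = -85539292/9 ≈ -9.5044e+6)
(-15333 + 2096) + T = (-15333 + 2096) - 85539292/9 = -13237 - 85539292/9 = -85658425/9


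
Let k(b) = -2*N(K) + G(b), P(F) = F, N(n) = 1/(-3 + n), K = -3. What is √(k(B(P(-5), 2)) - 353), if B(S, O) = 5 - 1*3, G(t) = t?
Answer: 2*I*√789/3 ≈ 18.726*I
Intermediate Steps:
B(S, O) = 2 (B(S, O) = 5 - 3 = 2)
k(b) = ⅓ + b (k(b) = -2/(-3 - 3) + b = -2/(-6) + b = -2*(-⅙) + b = ⅓ + b)
√(k(B(P(-5), 2)) - 353) = √((⅓ + 2) - 353) = √(7/3 - 353) = √(-1052/3) = 2*I*√789/3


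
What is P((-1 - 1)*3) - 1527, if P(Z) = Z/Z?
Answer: -1526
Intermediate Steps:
P(Z) = 1
P((-1 - 1)*3) - 1527 = 1 - 1527 = -1526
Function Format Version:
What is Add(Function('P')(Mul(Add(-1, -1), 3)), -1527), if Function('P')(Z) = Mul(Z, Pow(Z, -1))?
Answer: -1526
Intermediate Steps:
Function('P')(Z) = 1
Add(Function('P')(Mul(Add(-1, -1), 3)), -1527) = Add(1, -1527) = -1526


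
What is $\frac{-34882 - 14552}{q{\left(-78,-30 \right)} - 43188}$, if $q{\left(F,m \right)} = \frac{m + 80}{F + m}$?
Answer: $\frac{2669436}{2332177} \approx 1.1446$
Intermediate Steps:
$q{\left(F,m \right)} = \frac{80 + m}{F + m}$
$\frac{-34882 - 14552}{q{\left(-78,-30 \right)} - 43188} = \frac{-34882 - 14552}{\frac{80 - 30}{-78 - 30} - 43188} = - \frac{49434}{\frac{1}{-108} \cdot 50 - 43188} = - \frac{49434}{\left(- \frac{1}{108}\right) 50 - 43188} = - \frac{49434}{- \frac{25}{54} - 43188} = - \frac{49434}{- \frac{2332177}{54}} = \left(-49434\right) \left(- \frac{54}{2332177}\right) = \frac{2669436}{2332177}$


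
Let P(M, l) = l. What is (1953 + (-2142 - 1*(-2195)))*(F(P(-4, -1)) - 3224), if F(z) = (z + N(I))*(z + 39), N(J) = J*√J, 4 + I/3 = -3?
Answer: -6543572 - 1600788*I*√21 ≈ -6.5436e+6 - 7.3357e+6*I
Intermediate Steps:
I = -21 (I = -12 + 3*(-3) = -12 - 9 = -21)
N(J) = J^(3/2)
F(z) = (39 + z)*(z - 21*I*√21) (F(z) = (z + (-21)^(3/2))*(z + 39) = (z - 21*I*√21)*(39 + z) = (39 + z)*(z - 21*I*√21))
(1953 + (-2142 - 1*(-2195)))*(F(P(-4, -1)) - 3224) = (1953 + (-2142 - 1*(-2195)))*(((-1)² + 39*(-1) - 819*I*√21 - 21*I*(-1)*√21) - 3224) = (1953 + (-2142 + 2195))*((1 - 39 - 819*I*√21 + 21*I*√21) - 3224) = (1953 + 53)*((-38 - 798*I*√21) - 3224) = 2006*(-3262 - 798*I*√21) = -6543572 - 1600788*I*√21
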